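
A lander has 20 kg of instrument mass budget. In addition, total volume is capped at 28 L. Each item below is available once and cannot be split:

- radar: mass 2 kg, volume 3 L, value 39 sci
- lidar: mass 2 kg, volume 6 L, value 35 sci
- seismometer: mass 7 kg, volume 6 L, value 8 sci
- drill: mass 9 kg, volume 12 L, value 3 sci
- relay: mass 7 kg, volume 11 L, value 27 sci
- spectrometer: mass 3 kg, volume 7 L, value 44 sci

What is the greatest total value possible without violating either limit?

Feasible sets respecting both limits:
- radar+lidar+relay+spectrometer: mass 14, volume 27, value 145
- radar+lidar+seismometer+spectrometer: mass 14, volume 22, value 126
- radar+lidar+drill+spectrometer: mass 16, volume 28, value 121
Best: 145 sci.

145 sci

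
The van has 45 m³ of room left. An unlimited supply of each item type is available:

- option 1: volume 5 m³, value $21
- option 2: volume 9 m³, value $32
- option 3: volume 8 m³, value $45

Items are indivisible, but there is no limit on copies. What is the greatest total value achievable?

Best value-per-unit is option 3 at 45/8; filling with it alone gives 5×45 = 225.
Optimal mix: 1×option 1 + 5×option 3 → volume 45, value 246.

$246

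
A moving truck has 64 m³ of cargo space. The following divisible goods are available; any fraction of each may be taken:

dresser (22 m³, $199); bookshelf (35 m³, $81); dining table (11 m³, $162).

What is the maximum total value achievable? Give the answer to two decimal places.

432.74

Take in order of value per unit:
- dining table (162/11 per unit): all 11 → value 162, running total 162.00
- dresser (199/22 per unit): all 22 → value 199, running total 361.00
- bookshelf (81/35 per unit): 31 of 35 → value 31×81/35 = 71.7429, running total 432.74
Total 432.74.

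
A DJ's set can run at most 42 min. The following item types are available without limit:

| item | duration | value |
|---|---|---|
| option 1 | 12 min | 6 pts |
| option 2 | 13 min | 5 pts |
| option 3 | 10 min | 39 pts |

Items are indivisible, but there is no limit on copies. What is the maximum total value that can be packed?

Best value-per-unit is option 3 at 39/10, and filling with it alone uses duration 4×10=40. No mix of the others beats 4×39 = 156.

156 pts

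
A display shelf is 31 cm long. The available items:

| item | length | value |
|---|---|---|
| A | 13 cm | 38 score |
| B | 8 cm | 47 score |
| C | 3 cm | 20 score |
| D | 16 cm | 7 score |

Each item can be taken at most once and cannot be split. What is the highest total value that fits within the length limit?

105 score

Check high-value combinations within 31 cm:
- A+B+C: length 13+8+3=24, value 38+47+20=105
- A+B: length 13+8=21, value 38+47=85
- B+C+D: length 8+3+16=27, value 47+20+7=74
Best: 105 score.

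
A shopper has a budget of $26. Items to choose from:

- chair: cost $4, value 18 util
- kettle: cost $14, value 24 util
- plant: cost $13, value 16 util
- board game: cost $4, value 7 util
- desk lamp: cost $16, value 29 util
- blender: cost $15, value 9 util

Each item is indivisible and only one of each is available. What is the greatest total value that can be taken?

54 util

This is a 0/1 knapsack; check combinations near the capacity.
- chair+board game+desk lamp: cost 4+4+16=24, value 18+7+29=54
- chair+kettle+board game: cost 4+14+4=22, value 18+24+7=49
- chair+desk lamp: cost 4+16=20, value 18+29=47
- chair+kettle: cost 4+14=18, value 18+24=42
Best: 54 util.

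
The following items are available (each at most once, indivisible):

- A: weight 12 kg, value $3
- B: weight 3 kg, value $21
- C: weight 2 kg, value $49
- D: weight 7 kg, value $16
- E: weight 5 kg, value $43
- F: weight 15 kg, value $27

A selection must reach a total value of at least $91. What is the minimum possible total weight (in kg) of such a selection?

7

Subsets with value ≥ 91, sorted by total weight:
- C+E: weight 7, value 92
- B+C+E: weight 10, value 113
- C+D+E: weight 14, value 108
- B+C+D+E: weight 17, value 129
Minimum weight: 7 kg.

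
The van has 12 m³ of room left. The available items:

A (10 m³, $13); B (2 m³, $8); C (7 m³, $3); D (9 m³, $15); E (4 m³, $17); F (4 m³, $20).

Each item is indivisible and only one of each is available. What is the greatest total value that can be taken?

This is a 0/1 knapsack; check combinations near the capacity.
- B+E+F: volume 2+4+4=10, value 8+17+20=45
- E+F: volume 4+4=8, value 17+20=37
- B+F: volume 2+4=6, value 8+20=28
- B+E: volume 2+4=6, value 8+17=25
- B+D: volume 2+9=11, value 8+15=23
Best: $45.

$45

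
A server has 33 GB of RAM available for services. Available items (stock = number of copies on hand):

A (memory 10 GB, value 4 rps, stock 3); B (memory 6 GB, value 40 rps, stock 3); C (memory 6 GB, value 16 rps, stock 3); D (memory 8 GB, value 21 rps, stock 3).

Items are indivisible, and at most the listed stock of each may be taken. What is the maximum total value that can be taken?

157 rps

Best selections within memory 33 and stock limits:
- 3×B + 1×C + 1×D: memory 32, value 157
- 3×B + 2×C: memory 30, value 152
Best: 157 rps.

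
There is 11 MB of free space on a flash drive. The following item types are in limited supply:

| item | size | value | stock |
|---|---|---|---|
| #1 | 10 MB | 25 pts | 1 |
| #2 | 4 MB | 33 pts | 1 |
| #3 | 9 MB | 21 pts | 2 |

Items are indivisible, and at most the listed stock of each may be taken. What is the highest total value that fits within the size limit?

Best selections within size 11 and stock limits:
- 1×#2: size 4, value 33
- 1×#1: size 10, value 25
- 1×#3: size 9, value 21
Best: 33 pts.

33 pts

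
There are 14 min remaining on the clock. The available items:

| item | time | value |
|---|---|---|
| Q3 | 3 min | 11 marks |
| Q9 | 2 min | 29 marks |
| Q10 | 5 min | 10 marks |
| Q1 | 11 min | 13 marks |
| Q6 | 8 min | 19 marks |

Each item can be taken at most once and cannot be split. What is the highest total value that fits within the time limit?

59 marks

Check high-value combinations within 14 min:
- Q3+Q9+Q6: time 3+2+8=13, value 11+29+19=59
- Q3+Q9+Q10: time 3+2+5=10, value 11+29+10=50
- Q9+Q6: time 2+8=10, value 29+19=48
- Q9+Q1: time 2+11=13, value 29+13=42
Best: 59 marks.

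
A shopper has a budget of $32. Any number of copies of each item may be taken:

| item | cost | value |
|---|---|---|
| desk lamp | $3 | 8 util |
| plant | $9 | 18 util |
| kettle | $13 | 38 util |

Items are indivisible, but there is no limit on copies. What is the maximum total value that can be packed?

92 util

Best value-per-unit is kettle at 38/13; filling with it alone gives 2×38 = 76.
Optimal mix: 2×desk lamp + 2×kettle → cost 32, value 92.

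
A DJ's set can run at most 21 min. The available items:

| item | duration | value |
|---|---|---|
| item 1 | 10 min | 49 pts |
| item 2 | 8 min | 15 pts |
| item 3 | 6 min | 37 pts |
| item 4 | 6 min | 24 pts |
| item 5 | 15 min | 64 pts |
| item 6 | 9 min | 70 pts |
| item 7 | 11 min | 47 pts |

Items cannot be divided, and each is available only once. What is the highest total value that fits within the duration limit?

131 pts

Check high-value combinations within 21 min:
- item 3+item 4+item 6: duration 6+6+9=21, value 37+24+70=131
- item 1+item 6: duration 10+9=19, value 49+70=119
- item 6+item 7: duration 9+11=20, value 70+47=117
- item 3+item 6: duration 6+9=15, value 37+70=107
Best: 131 pts.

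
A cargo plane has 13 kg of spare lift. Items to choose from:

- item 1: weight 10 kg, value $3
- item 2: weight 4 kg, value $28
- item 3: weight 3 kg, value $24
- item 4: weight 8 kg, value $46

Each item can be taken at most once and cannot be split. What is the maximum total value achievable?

This is a 0/1 knapsack; check combinations near the capacity.
- item 2+item 4: weight 4+8=12, value 28+46=74
- item 3+item 4: weight 3+8=11, value 24+46=70
- item 2+item 3: weight 4+3=7, value 28+24=52
- item 4: weight 8, value 46
- item 2: weight 4, value 28
Best: $74.

$74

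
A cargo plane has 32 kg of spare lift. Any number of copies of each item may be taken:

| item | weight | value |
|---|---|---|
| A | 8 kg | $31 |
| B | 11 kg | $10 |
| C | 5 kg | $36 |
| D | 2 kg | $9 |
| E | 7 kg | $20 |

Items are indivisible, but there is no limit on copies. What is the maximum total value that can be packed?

$225

Best value-per-unit is C at 36/5; filling with it alone gives 6×36 = 216.
Optimal mix: 6×C + 1×D → weight 32, value 225.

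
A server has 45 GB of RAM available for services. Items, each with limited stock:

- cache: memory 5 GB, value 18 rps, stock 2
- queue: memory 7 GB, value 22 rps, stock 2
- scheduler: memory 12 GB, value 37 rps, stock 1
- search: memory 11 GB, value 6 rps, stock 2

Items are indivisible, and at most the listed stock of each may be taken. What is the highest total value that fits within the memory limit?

Top feasible selections:
- 2×cache + 2×queue + 1×scheduler: memory 36, value 117
- 1×cache + 2×queue + 1×scheduler + 1×search: memory 42, value 105
- 2×cache + 1×queue + 1×scheduler + 1×search: memory 40, value 101
Best: 117 rps.

117 rps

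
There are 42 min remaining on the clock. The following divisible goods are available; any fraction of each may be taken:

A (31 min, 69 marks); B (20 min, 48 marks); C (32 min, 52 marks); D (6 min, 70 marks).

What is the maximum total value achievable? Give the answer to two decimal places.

Take in order of value per unit:
- D (70/6 per unit): all 6 → value 70, running total 70.00
- B (48/20 per unit): all 20 → value 48, running total 118.00
- A (69/31 per unit): 16 of 31 → value 16×69/31 = 35.6129, running total 153.61
Total 153.61.

153.61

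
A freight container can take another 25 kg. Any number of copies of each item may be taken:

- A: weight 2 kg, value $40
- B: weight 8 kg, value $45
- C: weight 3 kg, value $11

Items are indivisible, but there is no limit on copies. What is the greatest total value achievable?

$480

Best value-per-unit is A at 40/2, and filling with it alone uses weight 12×2=24. No mix of the others beats 12×40 = 480.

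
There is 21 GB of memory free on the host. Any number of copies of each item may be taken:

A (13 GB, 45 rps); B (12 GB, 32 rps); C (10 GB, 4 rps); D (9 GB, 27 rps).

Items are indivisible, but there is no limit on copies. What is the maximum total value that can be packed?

59 rps

Best value-per-unit is A at 45/13; filling with it alone gives 1×45 = 45.
Optimal mix: 1×B + 1×D → memory 21, value 59.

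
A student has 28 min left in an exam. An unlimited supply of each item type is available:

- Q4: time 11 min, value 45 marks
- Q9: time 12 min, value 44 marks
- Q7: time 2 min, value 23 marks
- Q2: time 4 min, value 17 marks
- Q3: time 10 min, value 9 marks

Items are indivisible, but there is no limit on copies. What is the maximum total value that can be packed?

322 marks

Best value-per-unit is Q7 at 23/2, and filling with it alone uses time 14×2=28. No mix of the others beats 14×23 = 322.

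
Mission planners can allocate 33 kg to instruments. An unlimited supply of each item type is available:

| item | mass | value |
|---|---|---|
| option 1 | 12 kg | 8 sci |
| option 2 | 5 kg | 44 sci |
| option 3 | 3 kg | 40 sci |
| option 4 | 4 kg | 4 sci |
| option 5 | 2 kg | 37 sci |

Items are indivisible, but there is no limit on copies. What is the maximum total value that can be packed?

Best value-per-unit is option 5 at 37/2; filling with it alone gives 16×37 = 592.
Optimal mix: 1×option 3 + 15×option 5 → mass 33, value 595.

595 sci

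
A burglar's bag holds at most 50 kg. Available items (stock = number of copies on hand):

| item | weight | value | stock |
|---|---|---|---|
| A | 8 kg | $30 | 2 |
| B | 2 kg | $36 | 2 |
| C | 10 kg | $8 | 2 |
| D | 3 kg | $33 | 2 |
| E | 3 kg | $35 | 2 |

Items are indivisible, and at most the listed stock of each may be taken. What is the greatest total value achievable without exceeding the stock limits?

$276

Top feasible selections:
- 2×A + 2×B + 1×C + 2×D + 2×E: weight 42, value 276
- 2×A + 2×B + 2×D + 2×E: weight 32, value 268
- 1×A + 2×B + 2×C + 2×D + 2×E: weight 44, value 254
Best: $276.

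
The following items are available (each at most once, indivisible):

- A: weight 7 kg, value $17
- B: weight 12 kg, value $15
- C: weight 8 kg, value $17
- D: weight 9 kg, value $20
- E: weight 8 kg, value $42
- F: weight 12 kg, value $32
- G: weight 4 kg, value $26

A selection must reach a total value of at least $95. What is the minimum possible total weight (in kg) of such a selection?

Subsets with value ≥ 95, sorted by total weight:
- E+F+G: weight 24, value 100
- A+C+E+G: weight 27, value 102
Minimum weight: 24 kg.

24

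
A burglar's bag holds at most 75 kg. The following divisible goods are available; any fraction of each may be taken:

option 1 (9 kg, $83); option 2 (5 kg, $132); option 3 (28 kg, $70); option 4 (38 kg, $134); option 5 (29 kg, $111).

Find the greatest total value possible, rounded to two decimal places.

438.84

Take in order of value per unit:
- option 2 (132/5 per unit): all 5 → value 132, running total 132.00
- option 1 (83/9 per unit): all 9 → value 83, running total 215.00
- option 5 (111/29 per unit): all 29 → value 111, running total 326.00
- option 4 (134/38 per unit): 32 of 38 → value 32×134/38 = 112.8421, running total 438.84
Total 438.84.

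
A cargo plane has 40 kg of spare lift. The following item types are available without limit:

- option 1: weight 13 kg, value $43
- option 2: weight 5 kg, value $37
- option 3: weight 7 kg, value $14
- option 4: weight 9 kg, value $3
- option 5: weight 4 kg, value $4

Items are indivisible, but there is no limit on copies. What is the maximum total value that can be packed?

Best value-per-unit is option 2 at 37/5, and filling with it alone uses weight 8×5=40. No mix of the others beats 8×37 = 296.

$296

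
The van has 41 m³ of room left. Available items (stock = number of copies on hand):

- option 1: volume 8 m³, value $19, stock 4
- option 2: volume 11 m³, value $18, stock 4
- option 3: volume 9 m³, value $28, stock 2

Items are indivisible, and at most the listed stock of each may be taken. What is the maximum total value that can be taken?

Best selections within volume 41 and stock limits:
- 4×option 1 + 1×option 3: volume 41, value 104
- 2×option 1 + 2×option 3: volume 34, value 94
- 1×option 1 + 1×option 2 + 2×option 3: volume 37, value 93
- 2×option 2 + 2×option 3: volume 40, value 92
Best: $104.

$104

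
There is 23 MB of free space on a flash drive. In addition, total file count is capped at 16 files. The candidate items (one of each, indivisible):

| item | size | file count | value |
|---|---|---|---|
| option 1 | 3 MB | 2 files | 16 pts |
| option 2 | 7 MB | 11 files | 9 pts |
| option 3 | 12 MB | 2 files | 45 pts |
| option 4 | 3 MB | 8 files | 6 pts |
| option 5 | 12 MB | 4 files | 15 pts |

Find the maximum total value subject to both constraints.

Feasible sets respecting both limits:
- option 1+option 2+option 3: size 22, file count 15, value 70
- option 1+option 3+option 4: size 18, file count 12, value 67
- option 1+option 3: size 15, file count 4, value 61
Best: 70 pts.

70 pts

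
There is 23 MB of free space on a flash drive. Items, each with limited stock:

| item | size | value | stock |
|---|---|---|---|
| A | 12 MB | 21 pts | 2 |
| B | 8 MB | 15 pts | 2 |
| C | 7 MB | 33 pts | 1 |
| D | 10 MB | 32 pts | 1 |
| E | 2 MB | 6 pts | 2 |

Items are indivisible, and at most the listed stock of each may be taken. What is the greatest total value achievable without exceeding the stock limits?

77 pts

Best selections within size 23 and stock limits:
- 1×C + 1×D + 2×E: size 21, value 77
- 1×C + 1×D + 1×E: size 19, value 71
- 1×A + 1×C + 2×E: size 23, value 66
Best: 77 pts.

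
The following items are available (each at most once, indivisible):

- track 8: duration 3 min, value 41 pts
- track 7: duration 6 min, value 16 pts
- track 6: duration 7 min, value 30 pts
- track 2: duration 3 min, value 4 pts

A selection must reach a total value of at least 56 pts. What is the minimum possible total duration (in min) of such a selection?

9

Subsets with value ≥ 56, sorted by total duration:
- track 8+track 7: duration 9, value 57
- track 8+track 6: duration 10, value 71
Minimum duration: 9 min.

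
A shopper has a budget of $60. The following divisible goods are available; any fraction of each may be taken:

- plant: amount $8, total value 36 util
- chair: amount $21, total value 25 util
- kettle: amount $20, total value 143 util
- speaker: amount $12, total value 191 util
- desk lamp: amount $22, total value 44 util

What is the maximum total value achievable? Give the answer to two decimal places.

Take in order of value per unit:
- speaker (191/12 per unit): all 12 → value 191, running total 191.00
- kettle (143/20 per unit): all 20 → value 143, running total 334.00
- plant (36/8 per unit): all 8 → value 36, running total 370.00
- desk lamp (44/22 per unit): 20 of 22 → value 20×44/22 = 40.0000, running total 410.00
Total 410.00.

410.00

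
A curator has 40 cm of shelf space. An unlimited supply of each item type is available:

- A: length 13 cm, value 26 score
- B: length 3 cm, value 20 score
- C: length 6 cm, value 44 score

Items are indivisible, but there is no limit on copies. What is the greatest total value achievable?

284 score

Best value-per-unit is C at 44/6; filling with it alone gives 6×44 = 264.
Optimal mix: 1×B + 6×C → length 39, value 284.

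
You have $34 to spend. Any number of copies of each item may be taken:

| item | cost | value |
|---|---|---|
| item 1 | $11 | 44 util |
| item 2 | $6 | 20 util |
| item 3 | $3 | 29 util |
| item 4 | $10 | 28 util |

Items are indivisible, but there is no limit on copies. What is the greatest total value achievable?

Best value-per-unit is item 3 at 29/3, and filling with it alone uses cost 11×3=33. No mix of the others beats 11×29 = 319.

319 util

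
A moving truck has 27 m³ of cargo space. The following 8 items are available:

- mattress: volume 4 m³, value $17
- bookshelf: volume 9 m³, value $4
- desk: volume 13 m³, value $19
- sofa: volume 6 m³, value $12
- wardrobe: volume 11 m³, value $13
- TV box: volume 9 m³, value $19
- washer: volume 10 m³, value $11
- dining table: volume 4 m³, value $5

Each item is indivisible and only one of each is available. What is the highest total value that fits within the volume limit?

This is a 0/1 knapsack; check combinations near the capacity.
- mattress+desk+TV box: volume 4+13+9=26, value 17+19+19=55
- mattress+sofa+TV box+dining table: volume 4+6+9+4=23, value 17+12+19+5=53
- mattress+desk+sofa+dining table: volume 4+13+6+4=27, value 17+19+12+5=53
- mattress+TV box+washer+dining table: volume 4+9+10+4=27, value 17+19+11+5=52
Best: $55.

$55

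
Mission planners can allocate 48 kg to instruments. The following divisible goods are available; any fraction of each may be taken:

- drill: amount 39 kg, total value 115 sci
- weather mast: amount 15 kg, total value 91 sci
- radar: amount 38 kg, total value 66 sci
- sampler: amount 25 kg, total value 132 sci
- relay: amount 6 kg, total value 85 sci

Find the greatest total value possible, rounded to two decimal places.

Take in order of value per unit:
- relay (85/6 per unit): all 6 → value 85, running total 85.00
- weather mast (91/15 per unit): all 15 → value 91, running total 176.00
- sampler (132/25 per unit): all 25 → value 132, running total 308.00
- drill (115/39 per unit): 2 of 39 → value 2×115/39 = 5.8974, running total 313.90
Total 313.90.

313.90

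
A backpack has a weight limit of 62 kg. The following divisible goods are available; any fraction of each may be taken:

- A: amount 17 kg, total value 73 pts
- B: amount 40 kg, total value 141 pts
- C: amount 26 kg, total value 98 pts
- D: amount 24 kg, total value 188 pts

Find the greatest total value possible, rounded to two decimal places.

340.15

Take in order of value per unit:
- D (188/24 per unit): all 24 → value 188, running total 188.00
- A (73/17 per unit): all 17 → value 73, running total 261.00
- C (98/26 per unit): 21 of 26 → value 21×98/26 = 79.1538, running total 340.15
Total 340.15.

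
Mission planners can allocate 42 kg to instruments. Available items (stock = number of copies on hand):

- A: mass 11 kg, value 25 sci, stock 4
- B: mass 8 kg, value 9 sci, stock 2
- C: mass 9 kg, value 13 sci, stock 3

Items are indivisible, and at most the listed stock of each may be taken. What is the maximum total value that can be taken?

88 sci

Top feasible selections:
- 3×A + 1×C: mass 42, value 88
- 3×A + 1×B: mass 41, value 84
Best: 88 sci.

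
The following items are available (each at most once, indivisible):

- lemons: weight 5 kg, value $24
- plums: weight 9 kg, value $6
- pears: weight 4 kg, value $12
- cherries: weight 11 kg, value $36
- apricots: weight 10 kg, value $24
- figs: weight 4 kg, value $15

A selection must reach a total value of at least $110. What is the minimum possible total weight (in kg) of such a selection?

Subsets with value ≥ 110, sorted by total weight:
- lemons+pears+cherries+apricots+figs: weight 34, value 111
- lemons+plums+pears+cherries+apricots+figs: weight 43, value 117
Minimum weight: 34 kg.

34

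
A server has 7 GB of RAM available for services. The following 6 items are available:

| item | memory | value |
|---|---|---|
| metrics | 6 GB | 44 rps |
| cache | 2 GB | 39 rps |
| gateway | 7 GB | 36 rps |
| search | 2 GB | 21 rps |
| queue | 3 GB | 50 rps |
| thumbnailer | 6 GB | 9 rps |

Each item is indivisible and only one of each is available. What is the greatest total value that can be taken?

Check high-value combinations within 7 GB:
- cache+search+queue: memory 2+2+3=7, value 39+21+50=110
- cache+queue: memory 2+3=5, value 39+50=89
- search+queue: memory 2+3=5, value 21+50=71
Best: 110 rps.

110 rps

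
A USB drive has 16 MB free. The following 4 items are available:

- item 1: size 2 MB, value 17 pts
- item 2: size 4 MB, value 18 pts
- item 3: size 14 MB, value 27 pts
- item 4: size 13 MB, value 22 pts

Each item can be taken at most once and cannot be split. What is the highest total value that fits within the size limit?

44 pts

Check high-value combinations within 16 MB:
- item 1+item 3: size 2+14=16, value 17+27=44
- item 1+item 4: size 2+13=15, value 17+22=39
- item 1+item 2: size 2+4=6, value 17+18=35
Best: 44 pts.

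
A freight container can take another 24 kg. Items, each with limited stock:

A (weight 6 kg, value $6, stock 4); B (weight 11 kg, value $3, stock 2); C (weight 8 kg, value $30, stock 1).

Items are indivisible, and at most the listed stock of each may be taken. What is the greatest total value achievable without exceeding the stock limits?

Best selections within weight 24 and stock limits:
- 2×A + 1×C: weight 20, value 42
- 1×A + 1×C: weight 14, value 36
- 1×B + 1×C: weight 19, value 33
- 1×C: weight 8, value 30
Best: $42.

$42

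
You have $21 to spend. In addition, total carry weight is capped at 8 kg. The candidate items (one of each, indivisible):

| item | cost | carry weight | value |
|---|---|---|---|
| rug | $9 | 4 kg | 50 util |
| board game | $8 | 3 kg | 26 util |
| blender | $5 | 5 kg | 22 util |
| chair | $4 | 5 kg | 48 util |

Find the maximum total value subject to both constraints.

76 util

Feasible sets respecting both limits:
- rug+board game: cost 17, carry weight 7, value 76
- board game+chair: cost 12, carry weight 8, value 74
- rug: cost 9, carry weight 4, value 50
Best: 76 util.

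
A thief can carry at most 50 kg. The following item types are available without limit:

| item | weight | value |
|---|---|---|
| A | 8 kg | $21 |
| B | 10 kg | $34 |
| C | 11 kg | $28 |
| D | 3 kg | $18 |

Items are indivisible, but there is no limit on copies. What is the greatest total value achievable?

$288

Best value-per-unit is D at 18/3, and filling with it alone uses weight 16×3=48. No mix of the others beats 16×18 = 288.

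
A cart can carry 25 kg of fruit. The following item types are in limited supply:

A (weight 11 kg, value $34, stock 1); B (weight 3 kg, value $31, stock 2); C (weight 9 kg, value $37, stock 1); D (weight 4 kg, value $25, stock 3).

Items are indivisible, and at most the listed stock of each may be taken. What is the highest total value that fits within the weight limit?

Top feasible selections:
- 2×B + 1×C + 2×D: weight 23, value 149
- 1×A + 2×B + 2×D: weight 25, value 146
- 1×B + 1×C + 3×D: weight 24, value 143
- 2×B + 3×D: weight 18, value 137
Best: $149.

$149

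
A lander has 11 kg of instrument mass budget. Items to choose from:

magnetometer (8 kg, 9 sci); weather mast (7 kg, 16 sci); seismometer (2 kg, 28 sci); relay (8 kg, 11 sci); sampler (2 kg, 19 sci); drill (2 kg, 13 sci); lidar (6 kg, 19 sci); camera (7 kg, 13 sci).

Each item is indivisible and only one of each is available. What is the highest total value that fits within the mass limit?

Check high-value combinations within 11 kg:
- seismometer+sampler+lidar: mass 2+2+6=10, value 28+19+19=66
- weather mast+seismometer+sampler: mass 7+2+2=11, value 16+28+19=63
- seismometer+sampler+drill: mass 2+2+2=6, value 28+19+13=60
- seismometer+drill+lidar: mass 2+2+6=10, value 28+13+19=60
Best: 66 sci.

66 sci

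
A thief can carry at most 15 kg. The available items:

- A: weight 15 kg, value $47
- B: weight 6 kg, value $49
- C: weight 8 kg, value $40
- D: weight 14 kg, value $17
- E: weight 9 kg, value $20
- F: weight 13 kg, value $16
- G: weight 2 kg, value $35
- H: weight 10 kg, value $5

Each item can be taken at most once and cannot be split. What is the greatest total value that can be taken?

$89

Check high-value combinations within 15 kg:
- B+C: weight 6+8=14, value 49+40=89
- B+G: weight 6+2=8, value 49+35=84
- C+G: weight 8+2=10, value 40+35=75
- B+E: weight 6+9=15, value 49+20=69
Best: $89.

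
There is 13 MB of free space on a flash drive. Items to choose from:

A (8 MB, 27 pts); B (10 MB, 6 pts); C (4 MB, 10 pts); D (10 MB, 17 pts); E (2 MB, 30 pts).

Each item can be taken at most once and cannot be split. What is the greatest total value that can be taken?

This is a 0/1 knapsack; check combinations near the capacity.
- A+E: size 8+2=10, value 27+30=57
- D+E: size 10+2=12, value 17+30=47
- C+E: size 4+2=6, value 10+30=40
Best: 57 pts.

57 pts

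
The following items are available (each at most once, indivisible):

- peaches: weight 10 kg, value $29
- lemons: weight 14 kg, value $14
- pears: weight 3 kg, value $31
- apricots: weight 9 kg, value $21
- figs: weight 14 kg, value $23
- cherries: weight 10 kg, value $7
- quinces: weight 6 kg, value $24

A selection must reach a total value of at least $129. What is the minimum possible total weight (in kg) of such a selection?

Subsets with value ≥ 129, sorted by total weight:
- peaches+pears+apricots+figs+cherries+quinces: weight 52, value 135
- peaches+lemons+pears+apricots+figs+quinces: weight 56, value 142
Minimum weight: 52 kg.

52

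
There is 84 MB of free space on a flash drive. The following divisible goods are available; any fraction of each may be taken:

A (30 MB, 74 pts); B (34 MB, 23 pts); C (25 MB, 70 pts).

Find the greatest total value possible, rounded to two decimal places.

163.62

Take in order of value per unit:
- C (70/25 per unit): all 25 → value 70, running total 70.00
- A (74/30 per unit): all 30 → value 74, running total 144.00
- B (23/34 per unit): 29 of 34 → value 29×23/34 = 19.6176, running total 163.62
Total 163.62.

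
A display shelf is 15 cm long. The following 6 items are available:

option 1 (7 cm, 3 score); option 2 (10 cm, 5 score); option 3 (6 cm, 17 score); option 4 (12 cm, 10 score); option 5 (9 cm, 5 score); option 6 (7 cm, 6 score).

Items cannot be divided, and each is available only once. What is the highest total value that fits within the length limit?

Check high-value combinations within 15 cm:
- option 3+option 6: length 6+7=13, value 17+6=23
- option 3+option 5: length 6+9=15, value 17+5=22
- option 1+option 3: length 7+6=13, value 3+17=20
Best: 23 score.

23 score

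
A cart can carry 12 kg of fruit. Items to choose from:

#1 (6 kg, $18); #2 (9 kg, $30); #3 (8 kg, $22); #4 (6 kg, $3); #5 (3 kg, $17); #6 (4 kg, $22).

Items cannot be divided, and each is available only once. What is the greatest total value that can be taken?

This is a 0/1 knapsack; check combinations near the capacity.
- #2+#5: weight 9+3=12, value 30+17=47
- #3+#6: weight 8+4=12, value 22+22=44
- #1+#6: weight 6+4=10, value 18+22=40
- #5+#6: weight 3+4=7, value 17+22=39
Best: $47.

$47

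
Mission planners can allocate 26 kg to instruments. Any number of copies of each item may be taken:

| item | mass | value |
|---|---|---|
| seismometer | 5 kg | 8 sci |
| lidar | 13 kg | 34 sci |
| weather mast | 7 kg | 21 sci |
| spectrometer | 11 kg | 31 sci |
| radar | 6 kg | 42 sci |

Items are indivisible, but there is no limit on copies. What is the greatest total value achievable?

Best value-per-unit is radar at 42/6, and filling with it alone uses mass 4×6=24. No mix of the others beats 4×42 = 168.

168 sci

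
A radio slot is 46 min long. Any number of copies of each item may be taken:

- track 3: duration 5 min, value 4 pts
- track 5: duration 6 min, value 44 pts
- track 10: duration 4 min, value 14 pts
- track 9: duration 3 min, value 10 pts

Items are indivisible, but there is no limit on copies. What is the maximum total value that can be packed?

Best value-per-unit is track 5 at 44/6; filling with it alone gives 7×44 = 308.
Optimal mix: 7×track 5 + 1×track 10 → duration 46, value 322.

322 pts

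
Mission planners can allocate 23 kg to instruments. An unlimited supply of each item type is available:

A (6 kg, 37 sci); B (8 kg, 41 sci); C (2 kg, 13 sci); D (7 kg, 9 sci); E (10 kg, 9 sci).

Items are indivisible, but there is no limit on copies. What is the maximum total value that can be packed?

143 sci

Best value-per-unit is C at 13/2, and filling with it alone uses mass 11×2=22. No mix of the others beats 11×13 = 143.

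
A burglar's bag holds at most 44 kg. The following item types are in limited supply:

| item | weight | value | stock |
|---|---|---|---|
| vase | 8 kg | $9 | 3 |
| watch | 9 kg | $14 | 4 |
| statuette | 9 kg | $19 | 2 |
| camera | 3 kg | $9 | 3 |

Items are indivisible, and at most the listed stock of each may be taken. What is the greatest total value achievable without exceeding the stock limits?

Top feasible selections:
- 1×vase + 1×watch + 2×statuette + 3×camera: weight 44, value 88
- 2×watch + 2×statuette + 2×camera: weight 42, value 84
Best: $88.

$88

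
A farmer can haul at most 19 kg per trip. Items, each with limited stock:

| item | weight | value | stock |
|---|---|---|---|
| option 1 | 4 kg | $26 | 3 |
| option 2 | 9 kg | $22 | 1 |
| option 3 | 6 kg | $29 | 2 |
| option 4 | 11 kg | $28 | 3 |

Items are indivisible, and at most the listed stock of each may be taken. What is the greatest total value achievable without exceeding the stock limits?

Top feasible selections:
- 3×option 1 + 1×option 3: weight 18, value 107
- 1×option 1 + 2×option 3: weight 16, value 84
- 2×option 1 + 1×option 3: weight 14, value 81
Best: $107.

$107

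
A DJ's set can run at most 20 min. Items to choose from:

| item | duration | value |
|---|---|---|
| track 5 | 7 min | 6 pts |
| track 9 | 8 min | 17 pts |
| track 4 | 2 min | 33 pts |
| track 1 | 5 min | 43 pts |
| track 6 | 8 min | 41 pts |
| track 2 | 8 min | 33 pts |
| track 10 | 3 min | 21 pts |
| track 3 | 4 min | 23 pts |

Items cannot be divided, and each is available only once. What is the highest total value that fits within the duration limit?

140 pts

Check high-value combinations within 20 min:
- track 4+track 1+track 6+track 3: duration 2+5+8+4=19, value 33+43+41+23=140
- track 4+track 1+track 6+track 10: duration 2+5+8+3=18, value 33+43+41+21=138
- track 4+track 1+track 2+track 3: duration 2+5+8+4=19, value 33+43+33+23=132
- track 4+track 1+track 2+track 10: duration 2+5+8+3=18, value 33+43+33+21=130
- track 1+track 6+track 10+track 3: duration 5+8+3+4=20, value 43+41+21+23=128
Best: 140 pts.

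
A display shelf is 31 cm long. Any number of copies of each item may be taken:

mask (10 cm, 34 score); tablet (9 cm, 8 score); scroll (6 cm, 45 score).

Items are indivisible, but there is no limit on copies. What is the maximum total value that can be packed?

Best value-per-unit is scroll at 45/6, and filling with it alone uses length 5×6=30. No mix of the others beats 5×45 = 225.

225 score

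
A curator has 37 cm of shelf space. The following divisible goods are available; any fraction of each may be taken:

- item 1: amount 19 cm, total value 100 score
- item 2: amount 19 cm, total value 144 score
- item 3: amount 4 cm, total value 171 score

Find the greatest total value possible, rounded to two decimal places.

388.68

Take in order of value per unit:
- item 3 (171/4 per unit): all 4 → value 171, running total 171.00
- item 2 (144/19 per unit): all 19 → value 144, running total 315.00
- item 1 (100/19 per unit): 14 of 19 → value 14×100/19 = 73.6842, running total 388.68
Total 388.68.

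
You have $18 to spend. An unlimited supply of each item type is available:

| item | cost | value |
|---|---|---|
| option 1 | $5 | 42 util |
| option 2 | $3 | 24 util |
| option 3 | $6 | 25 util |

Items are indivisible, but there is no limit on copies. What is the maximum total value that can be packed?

150 util

Best value-per-unit is option 1 at 42/5; filling with it alone gives 3×42 = 126.
Optimal mix: 3×option 1 + 1×option 2 → cost 18, value 150.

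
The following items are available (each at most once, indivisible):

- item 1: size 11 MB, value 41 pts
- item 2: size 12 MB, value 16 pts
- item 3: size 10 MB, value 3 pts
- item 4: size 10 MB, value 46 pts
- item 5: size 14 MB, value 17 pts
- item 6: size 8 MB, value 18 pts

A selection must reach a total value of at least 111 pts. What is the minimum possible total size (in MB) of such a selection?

Subsets with value ≥ 111, sorted by total size:
- item 1+item 2+item 4+item 6: size 41, value 121
- item 1+item 4+item 5+item 6: size 43, value 122
- item 1+item 2+item 4+item 5: size 47, value 120
- item 1+item 2+item 3+item 4+item 6: size 51, value 124
Minimum size: 41 MB.

41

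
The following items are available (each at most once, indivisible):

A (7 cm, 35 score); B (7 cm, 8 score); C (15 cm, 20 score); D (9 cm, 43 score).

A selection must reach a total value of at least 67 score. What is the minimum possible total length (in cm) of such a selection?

Subsets with value ≥ 67, sorted by total length:
- A+D: length 16, value 78
- A+B+D: length 23, value 86
- A+C+D: length 31, value 98
Minimum length: 16 cm.

16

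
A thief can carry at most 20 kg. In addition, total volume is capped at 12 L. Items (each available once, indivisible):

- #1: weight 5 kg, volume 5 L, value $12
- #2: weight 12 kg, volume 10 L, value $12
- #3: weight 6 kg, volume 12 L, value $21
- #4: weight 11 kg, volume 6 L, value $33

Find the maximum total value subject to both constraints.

$45

Feasible sets respecting both limits:
- #1+#4: weight 16, volume 11, value 45
- #4: weight 11, volume 6, value 33
- #3: weight 6, volume 12, value 21
- #1: weight 5, volume 5, value 12
Best: $45.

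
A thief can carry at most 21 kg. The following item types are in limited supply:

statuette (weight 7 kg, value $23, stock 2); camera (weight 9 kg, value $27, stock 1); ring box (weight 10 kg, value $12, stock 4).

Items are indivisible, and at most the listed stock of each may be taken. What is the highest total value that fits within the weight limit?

$50

Best selections within weight 21 and stock limits:
- 1×statuette + 1×camera: weight 16, value 50
- 2×statuette: weight 14, value 46
- 1×camera + 1×ring box: weight 19, value 39
- 1×statuette + 1×ring box: weight 17, value 35
Best: $50.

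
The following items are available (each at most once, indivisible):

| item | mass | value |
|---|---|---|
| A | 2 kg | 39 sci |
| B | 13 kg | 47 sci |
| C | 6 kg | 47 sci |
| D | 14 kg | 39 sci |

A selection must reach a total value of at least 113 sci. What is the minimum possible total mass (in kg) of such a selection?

21

Subsets with value ≥ 113, sorted by total mass:
- A+B+C: mass 21, value 133
- A+C+D: mass 22, value 125
Minimum mass: 21 kg.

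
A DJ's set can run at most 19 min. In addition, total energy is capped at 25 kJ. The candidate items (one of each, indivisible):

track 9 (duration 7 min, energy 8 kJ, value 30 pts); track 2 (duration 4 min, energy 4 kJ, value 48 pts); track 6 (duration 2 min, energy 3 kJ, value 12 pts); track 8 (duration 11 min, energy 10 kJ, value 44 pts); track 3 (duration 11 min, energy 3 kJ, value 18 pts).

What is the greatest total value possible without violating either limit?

104 pts

Feasible sets respecting both limits:
- track 2+track 6+track 8: duration 17, energy 17, value 104
- track 2+track 8: duration 15, energy 14, value 92
- track 9+track 2+track 6: duration 13, energy 15, value 90
- track 9+track 2: duration 11, energy 12, value 78
Best: 104 pts.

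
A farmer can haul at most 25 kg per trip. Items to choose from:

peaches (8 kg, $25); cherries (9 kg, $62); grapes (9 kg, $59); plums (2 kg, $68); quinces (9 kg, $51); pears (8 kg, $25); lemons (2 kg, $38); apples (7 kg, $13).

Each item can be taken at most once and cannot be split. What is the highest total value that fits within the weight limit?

$227

Check high-value combinations within 25 kg:
- cherries+grapes+plums+lemons: weight 9+9+2+2=22, value 62+59+68+38=227
- cherries+plums+quinces+lemons: weight 9+2+9+2=22, value 62+68+51+38=219
- grapes+plums+quinces+lemons: weight 9+2+9+2=22, value 59+68+51+38=216
Best: $227.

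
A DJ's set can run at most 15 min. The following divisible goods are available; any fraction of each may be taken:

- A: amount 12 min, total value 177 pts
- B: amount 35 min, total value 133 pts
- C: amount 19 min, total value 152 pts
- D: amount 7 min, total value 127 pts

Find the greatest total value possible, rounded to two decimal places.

Take in order of value per unit:
- D (127/7 per unit): all 7 → value 127, running total 127.00
- A (177/12 per unit): 8 of 12 → value 8×177/12 = 118.0000, running total 245.00
Total 245.00.

245.00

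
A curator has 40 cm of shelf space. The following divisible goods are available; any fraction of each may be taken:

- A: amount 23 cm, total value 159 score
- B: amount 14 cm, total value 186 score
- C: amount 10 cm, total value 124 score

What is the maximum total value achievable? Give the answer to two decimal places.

Take in order of value per unit:
- B (186/14 per unit): all 14 → value 186, running total 186.00
- C (124/10 per unit): all 10 → value 124, running total 310.00
- A (159/23 per unit): 16 of 23 → value 16×159/23 = 110.6087, running total 420.61
Total 420.61.

420.61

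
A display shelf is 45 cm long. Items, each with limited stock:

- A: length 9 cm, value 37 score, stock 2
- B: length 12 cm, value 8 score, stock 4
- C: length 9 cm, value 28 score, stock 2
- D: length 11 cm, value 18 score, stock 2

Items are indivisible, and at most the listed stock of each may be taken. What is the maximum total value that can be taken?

130 score

Best selections within length 45 and stock limits:
- 2×A + 2×C: length 36, value 130
- 2×A + 1×C + 1×D: length 38, value 120
Best: 130 score.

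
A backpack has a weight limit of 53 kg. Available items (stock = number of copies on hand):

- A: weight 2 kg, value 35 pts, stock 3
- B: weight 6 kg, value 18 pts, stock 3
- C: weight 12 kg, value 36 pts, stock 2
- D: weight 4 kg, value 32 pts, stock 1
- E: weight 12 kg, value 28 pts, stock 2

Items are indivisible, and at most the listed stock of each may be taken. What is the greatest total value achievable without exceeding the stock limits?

263 pts

Top feasible selections:
- 3×A + 3×B + 2×C + 1×D: weight 52, value 263
- 3×A + 1×B + 2×C + 1×D + 1×E: weight 52, value 255
Best: 263 pts.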